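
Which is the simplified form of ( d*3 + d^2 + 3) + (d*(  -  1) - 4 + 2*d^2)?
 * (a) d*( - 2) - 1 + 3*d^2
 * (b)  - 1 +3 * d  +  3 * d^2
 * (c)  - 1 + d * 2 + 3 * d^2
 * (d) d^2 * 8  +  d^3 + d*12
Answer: c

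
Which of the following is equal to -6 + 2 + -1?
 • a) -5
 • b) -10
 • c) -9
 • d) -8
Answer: a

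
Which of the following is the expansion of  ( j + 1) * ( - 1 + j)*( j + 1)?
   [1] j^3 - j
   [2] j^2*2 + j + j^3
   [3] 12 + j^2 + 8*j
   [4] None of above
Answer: 4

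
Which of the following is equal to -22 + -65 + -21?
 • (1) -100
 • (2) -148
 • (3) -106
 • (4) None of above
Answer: 4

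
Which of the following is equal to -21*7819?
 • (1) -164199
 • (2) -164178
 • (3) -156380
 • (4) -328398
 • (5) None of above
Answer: 1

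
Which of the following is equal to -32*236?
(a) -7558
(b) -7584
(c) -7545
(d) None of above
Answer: d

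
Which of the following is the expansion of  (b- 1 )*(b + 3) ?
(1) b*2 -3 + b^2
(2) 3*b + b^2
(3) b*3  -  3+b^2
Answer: 1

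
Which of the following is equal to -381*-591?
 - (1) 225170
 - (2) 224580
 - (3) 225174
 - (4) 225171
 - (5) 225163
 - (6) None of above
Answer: 4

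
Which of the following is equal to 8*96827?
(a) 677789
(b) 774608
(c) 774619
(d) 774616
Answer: d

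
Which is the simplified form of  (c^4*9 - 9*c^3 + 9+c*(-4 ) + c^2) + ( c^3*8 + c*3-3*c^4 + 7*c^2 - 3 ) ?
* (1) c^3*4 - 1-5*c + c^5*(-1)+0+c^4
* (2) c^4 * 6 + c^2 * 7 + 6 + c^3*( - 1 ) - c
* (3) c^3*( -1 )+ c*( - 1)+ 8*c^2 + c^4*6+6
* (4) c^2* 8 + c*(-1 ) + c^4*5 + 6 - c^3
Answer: 3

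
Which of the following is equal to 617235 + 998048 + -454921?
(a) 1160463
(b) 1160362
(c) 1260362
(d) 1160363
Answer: b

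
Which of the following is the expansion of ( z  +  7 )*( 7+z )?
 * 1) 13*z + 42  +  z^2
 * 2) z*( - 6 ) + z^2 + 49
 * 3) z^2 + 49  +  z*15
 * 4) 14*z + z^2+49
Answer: 4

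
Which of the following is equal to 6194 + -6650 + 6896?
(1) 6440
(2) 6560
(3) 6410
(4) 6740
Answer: 1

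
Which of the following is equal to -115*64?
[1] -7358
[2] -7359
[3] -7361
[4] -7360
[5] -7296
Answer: 4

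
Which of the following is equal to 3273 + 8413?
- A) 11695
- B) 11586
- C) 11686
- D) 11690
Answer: C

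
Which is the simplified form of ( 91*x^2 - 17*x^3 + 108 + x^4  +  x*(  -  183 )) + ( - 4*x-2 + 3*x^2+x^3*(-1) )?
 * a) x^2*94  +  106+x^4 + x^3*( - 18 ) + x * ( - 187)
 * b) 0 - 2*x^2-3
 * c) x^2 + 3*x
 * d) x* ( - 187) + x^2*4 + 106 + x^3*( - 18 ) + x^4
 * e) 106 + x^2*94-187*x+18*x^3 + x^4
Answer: a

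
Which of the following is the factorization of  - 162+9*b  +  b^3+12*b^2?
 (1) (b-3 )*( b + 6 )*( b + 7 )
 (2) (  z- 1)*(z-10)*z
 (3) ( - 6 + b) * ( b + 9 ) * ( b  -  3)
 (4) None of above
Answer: 4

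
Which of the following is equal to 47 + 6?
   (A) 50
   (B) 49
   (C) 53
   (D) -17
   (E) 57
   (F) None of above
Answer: C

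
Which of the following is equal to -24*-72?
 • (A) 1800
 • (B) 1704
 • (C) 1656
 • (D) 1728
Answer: D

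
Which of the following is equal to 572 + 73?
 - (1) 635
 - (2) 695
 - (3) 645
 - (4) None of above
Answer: 3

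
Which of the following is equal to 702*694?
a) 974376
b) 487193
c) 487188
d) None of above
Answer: c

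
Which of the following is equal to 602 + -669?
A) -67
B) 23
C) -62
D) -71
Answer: A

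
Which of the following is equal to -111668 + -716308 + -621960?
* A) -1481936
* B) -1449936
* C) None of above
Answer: B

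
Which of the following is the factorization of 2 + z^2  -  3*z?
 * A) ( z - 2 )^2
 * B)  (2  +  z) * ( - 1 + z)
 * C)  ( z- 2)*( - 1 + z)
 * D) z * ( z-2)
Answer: C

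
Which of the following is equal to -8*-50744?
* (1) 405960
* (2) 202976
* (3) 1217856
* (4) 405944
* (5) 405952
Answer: 5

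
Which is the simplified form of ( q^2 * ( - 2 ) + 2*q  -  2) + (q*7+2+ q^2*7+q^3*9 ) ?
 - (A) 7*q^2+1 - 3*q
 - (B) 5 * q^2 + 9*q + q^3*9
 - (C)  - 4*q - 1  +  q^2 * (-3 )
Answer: B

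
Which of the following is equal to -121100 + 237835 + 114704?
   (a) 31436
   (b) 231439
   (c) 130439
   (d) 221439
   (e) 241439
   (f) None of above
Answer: b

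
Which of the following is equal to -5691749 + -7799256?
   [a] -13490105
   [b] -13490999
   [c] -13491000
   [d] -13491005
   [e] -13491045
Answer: d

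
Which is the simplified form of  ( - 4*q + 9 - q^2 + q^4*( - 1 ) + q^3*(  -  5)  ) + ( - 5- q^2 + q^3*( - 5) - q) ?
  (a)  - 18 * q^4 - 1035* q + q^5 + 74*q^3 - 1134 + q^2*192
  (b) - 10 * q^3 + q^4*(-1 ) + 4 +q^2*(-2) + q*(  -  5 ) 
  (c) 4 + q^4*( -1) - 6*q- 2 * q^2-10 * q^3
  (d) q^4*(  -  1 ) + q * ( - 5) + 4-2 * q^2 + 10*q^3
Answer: b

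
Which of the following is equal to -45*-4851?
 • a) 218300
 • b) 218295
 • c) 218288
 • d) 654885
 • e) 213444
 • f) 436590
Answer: b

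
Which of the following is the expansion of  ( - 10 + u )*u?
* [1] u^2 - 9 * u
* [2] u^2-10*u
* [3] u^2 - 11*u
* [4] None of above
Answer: 2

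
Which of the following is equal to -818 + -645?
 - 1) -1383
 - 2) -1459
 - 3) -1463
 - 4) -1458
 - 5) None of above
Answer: 3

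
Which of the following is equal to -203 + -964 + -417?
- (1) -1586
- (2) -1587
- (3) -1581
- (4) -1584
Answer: 4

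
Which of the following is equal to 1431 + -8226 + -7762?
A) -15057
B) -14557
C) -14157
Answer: B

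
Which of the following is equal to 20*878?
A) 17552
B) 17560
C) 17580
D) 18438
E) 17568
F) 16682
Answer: B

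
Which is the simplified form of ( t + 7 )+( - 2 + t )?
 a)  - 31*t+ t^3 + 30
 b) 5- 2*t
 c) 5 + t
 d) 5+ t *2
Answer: d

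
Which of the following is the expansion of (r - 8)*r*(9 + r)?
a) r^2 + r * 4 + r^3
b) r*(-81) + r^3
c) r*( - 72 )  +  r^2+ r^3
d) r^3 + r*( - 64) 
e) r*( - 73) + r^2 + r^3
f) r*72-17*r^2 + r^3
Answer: c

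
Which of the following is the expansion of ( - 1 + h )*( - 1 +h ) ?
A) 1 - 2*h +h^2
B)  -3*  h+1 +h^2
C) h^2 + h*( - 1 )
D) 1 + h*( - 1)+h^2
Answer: A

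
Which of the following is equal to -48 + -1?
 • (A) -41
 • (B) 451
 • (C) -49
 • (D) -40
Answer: C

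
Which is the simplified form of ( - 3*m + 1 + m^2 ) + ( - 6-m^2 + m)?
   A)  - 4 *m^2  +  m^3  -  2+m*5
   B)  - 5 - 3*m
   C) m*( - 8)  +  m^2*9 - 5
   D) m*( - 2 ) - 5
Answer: D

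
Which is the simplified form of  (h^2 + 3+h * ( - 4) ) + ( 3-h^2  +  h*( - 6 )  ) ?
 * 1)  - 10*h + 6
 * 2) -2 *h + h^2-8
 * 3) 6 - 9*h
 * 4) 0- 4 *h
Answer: 1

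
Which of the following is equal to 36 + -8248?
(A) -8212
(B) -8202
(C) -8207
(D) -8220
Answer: A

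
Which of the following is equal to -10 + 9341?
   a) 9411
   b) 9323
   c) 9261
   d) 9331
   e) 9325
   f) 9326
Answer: d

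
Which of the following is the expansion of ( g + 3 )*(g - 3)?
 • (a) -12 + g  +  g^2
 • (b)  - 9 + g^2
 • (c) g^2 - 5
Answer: b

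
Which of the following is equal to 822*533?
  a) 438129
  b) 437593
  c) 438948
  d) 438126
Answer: d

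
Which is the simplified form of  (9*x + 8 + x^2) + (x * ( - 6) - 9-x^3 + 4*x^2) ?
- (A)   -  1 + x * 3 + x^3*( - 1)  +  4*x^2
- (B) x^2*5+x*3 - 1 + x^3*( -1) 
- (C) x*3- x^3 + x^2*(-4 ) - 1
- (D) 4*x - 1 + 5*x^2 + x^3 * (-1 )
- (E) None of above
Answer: B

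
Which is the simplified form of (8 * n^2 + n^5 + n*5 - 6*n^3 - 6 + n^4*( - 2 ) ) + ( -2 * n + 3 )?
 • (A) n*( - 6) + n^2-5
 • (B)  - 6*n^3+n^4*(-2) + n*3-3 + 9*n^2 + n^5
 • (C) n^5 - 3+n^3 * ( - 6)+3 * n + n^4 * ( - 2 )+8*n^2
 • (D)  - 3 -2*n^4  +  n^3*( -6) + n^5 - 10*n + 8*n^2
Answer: C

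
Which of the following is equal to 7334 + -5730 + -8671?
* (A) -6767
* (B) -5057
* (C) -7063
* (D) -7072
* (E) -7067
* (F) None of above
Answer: E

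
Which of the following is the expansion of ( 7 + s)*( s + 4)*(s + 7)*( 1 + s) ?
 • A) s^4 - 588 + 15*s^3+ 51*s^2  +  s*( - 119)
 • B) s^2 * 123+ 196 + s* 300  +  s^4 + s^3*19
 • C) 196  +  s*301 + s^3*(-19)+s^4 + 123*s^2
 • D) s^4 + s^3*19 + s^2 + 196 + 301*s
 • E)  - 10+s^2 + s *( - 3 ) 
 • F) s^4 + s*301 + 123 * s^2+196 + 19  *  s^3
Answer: F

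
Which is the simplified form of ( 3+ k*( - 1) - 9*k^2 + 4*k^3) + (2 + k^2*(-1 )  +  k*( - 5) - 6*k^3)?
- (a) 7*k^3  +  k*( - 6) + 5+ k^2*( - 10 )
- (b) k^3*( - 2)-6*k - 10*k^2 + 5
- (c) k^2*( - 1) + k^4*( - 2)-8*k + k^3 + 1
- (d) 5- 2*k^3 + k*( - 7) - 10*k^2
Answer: b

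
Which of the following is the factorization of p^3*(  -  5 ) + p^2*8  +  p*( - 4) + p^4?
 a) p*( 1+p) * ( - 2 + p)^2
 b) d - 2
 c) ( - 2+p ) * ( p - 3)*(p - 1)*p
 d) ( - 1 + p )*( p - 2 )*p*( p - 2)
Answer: d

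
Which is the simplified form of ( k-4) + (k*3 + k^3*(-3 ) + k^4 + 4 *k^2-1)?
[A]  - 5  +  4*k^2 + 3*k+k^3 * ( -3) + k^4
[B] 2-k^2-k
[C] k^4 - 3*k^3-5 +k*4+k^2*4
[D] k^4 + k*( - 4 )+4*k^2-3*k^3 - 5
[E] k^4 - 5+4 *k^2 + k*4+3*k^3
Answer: C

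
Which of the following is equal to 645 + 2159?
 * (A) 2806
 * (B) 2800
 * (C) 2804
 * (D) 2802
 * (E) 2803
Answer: C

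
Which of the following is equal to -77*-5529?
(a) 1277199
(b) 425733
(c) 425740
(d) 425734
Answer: b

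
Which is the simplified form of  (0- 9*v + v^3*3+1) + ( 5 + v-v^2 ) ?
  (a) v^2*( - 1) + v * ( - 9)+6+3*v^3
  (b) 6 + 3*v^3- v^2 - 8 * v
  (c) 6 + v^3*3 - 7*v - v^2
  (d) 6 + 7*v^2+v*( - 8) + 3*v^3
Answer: b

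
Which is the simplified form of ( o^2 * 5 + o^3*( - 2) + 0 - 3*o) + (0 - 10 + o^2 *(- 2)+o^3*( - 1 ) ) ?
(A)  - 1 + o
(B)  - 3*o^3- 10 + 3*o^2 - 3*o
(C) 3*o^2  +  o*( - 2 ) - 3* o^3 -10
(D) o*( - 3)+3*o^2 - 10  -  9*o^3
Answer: B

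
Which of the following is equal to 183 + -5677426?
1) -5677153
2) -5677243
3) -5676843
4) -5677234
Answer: 2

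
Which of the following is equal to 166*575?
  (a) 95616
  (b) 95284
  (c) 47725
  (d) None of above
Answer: d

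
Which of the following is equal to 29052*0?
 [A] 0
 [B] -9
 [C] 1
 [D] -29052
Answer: A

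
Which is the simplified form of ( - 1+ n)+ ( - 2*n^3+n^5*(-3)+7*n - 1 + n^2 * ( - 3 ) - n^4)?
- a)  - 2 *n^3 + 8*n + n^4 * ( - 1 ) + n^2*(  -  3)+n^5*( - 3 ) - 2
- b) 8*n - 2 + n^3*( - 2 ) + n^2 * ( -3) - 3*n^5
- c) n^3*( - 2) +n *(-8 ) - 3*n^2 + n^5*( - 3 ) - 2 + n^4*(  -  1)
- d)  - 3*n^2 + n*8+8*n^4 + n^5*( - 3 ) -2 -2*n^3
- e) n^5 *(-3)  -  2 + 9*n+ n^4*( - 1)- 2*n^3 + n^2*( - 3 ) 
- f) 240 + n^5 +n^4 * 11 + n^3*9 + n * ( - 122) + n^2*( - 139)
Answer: a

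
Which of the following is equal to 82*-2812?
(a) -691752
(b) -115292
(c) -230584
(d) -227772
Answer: c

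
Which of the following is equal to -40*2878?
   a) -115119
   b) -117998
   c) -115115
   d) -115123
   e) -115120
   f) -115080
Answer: e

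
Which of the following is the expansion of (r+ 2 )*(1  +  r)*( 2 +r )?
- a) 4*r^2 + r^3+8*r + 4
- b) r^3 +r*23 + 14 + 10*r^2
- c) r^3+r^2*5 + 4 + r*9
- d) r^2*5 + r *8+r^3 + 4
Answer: d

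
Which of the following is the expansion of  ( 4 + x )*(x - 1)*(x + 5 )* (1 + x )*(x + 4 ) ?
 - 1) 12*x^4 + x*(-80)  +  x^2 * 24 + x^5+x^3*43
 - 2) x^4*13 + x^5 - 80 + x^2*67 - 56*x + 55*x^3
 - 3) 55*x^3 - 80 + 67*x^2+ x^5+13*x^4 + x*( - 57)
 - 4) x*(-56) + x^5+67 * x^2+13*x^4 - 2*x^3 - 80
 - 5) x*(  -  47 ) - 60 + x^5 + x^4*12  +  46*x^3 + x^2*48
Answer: 2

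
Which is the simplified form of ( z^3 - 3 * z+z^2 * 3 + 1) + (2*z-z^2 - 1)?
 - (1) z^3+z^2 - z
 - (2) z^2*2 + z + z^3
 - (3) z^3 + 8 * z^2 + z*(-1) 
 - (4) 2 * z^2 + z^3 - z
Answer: 4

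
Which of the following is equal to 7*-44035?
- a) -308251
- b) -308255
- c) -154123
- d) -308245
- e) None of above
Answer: d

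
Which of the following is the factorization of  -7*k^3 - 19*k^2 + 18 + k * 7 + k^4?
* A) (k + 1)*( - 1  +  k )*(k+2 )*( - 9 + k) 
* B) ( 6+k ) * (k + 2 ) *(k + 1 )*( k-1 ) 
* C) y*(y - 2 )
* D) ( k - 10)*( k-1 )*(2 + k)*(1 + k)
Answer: A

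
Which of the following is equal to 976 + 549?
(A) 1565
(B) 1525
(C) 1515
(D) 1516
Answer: B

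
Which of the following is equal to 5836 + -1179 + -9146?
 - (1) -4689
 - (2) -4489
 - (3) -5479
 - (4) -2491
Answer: 2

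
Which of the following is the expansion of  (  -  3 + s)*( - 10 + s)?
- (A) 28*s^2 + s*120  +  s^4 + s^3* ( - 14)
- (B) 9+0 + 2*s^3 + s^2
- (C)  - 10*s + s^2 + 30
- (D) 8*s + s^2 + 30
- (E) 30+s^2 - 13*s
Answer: E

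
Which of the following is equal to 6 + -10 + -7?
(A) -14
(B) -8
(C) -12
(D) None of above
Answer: D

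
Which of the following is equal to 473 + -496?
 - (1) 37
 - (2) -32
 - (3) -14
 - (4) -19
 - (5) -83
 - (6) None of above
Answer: 6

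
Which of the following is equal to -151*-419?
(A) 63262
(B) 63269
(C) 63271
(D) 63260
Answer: B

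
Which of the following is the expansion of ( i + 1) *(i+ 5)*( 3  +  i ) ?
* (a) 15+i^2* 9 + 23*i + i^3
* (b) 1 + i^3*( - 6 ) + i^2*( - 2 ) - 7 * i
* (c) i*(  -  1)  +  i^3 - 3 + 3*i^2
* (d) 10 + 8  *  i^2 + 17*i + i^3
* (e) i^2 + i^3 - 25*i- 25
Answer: a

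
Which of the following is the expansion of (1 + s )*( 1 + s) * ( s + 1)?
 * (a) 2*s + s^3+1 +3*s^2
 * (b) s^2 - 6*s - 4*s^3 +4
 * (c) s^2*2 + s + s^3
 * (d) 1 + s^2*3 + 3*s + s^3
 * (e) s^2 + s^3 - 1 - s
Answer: d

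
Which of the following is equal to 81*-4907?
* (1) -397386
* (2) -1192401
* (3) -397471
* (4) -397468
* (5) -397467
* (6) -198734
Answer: 5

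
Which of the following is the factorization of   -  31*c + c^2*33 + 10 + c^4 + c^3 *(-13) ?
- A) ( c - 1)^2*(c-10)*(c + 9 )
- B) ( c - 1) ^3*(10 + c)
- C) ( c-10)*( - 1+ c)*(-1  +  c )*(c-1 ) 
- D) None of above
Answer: C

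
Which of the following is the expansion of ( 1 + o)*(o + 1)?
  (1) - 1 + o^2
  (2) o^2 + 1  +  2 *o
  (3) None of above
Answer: 2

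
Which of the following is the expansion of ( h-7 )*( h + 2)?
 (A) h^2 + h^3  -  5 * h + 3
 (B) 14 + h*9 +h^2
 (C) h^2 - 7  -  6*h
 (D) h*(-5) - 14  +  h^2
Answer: D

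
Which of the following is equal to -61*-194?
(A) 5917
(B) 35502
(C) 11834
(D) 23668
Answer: C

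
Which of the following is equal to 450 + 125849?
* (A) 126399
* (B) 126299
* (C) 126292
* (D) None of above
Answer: B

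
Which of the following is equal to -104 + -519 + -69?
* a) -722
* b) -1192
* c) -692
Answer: c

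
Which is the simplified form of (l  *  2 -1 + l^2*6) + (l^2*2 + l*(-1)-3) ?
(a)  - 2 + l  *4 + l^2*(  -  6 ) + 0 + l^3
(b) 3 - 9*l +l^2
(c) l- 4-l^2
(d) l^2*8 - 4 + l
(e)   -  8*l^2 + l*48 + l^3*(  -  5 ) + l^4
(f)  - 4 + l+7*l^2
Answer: d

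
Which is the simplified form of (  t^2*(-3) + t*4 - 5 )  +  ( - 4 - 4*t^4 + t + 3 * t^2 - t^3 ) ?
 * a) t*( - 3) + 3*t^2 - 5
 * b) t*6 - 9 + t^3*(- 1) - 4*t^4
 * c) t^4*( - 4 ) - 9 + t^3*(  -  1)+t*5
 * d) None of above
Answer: c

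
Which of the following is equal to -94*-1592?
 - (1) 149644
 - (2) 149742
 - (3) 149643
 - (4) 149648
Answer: 4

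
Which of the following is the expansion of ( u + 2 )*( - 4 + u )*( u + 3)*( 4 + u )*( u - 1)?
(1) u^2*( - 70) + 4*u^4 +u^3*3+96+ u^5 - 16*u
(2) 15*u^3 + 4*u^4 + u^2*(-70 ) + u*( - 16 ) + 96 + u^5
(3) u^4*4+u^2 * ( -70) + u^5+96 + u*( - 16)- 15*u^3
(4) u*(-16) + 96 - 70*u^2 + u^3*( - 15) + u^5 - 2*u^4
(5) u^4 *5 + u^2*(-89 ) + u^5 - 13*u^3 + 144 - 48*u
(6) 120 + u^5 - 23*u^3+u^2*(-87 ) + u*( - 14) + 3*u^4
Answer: 3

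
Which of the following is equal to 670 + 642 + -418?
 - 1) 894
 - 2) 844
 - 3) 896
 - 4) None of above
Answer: 1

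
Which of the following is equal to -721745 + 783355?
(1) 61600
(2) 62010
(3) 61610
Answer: 3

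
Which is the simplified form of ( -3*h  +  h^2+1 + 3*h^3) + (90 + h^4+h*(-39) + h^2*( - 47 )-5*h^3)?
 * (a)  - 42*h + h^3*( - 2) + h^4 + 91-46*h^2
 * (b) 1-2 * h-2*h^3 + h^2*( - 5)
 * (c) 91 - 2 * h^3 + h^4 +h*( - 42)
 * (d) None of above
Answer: a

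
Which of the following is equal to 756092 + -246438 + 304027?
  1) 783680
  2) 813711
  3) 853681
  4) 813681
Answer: 4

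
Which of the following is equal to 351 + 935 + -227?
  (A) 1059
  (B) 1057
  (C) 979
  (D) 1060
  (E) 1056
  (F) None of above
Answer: A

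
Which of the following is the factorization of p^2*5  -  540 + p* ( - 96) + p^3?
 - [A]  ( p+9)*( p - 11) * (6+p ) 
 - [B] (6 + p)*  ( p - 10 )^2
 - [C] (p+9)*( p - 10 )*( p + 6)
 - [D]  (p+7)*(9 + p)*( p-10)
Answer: C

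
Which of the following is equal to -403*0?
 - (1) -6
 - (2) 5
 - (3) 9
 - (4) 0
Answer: 4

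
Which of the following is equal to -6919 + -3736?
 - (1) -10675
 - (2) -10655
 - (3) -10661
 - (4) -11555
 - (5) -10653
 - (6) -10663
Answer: 2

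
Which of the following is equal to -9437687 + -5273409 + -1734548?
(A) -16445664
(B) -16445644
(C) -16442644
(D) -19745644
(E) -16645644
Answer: B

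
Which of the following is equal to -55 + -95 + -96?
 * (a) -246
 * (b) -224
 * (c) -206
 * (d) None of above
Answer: a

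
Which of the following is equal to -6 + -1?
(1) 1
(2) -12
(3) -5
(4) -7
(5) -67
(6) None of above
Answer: 4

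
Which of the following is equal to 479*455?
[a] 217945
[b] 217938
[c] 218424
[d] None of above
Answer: a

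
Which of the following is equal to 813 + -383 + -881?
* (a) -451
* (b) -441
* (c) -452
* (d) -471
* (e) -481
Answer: a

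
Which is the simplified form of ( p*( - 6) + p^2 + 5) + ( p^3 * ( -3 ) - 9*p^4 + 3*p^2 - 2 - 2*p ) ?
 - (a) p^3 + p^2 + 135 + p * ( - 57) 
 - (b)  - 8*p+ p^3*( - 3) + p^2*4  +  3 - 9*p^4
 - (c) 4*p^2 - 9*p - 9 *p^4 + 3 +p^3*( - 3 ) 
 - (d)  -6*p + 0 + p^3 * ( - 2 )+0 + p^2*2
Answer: b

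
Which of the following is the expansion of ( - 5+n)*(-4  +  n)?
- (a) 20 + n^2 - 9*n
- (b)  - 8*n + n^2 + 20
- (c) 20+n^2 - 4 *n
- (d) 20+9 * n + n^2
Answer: a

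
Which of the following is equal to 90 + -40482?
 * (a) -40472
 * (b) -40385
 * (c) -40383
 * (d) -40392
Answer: d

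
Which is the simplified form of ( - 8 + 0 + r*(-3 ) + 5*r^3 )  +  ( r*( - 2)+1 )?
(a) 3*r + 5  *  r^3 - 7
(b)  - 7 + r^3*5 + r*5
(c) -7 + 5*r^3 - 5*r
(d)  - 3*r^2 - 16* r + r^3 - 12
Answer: c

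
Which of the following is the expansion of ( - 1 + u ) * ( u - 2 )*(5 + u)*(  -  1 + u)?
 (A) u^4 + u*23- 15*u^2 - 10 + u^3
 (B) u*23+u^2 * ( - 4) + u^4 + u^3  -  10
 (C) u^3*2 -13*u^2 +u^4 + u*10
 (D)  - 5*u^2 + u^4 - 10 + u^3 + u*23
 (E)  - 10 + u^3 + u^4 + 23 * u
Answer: A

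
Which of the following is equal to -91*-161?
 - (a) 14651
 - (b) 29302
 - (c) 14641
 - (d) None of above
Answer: a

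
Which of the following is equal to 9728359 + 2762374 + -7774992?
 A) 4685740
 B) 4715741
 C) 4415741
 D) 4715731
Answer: B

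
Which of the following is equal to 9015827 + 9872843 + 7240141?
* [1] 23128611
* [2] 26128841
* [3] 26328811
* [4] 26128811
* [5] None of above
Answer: 4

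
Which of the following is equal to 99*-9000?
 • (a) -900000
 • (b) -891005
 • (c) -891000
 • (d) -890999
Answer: c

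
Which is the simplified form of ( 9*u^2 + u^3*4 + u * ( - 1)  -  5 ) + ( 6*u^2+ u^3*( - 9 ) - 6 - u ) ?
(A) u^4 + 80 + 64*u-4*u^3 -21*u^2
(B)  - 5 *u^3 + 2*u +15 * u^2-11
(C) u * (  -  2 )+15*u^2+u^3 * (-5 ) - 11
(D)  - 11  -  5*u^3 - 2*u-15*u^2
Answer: C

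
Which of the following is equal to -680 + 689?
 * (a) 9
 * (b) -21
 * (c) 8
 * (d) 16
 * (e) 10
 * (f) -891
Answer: a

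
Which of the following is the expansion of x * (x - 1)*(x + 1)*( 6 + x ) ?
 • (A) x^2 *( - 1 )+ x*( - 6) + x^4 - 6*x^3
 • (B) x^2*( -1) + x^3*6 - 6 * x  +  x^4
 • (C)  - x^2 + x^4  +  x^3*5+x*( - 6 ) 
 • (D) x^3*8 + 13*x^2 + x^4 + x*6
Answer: B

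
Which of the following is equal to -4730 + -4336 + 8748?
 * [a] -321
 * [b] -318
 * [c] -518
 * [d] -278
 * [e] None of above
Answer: b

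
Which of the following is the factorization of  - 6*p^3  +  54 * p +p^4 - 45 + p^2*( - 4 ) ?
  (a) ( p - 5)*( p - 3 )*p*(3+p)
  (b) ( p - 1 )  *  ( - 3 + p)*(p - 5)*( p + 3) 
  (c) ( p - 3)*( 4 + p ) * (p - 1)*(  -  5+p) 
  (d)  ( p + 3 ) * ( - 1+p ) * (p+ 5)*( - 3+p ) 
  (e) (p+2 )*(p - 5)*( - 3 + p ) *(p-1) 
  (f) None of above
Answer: b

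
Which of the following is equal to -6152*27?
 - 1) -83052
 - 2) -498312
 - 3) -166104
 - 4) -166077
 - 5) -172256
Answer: 3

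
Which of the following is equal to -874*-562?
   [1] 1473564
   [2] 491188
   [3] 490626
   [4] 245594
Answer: 2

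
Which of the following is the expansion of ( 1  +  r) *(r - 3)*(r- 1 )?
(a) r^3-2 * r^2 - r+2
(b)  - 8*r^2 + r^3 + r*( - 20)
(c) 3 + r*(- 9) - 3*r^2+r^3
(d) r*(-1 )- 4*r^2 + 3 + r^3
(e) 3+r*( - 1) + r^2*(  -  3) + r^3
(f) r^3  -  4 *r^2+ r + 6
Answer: e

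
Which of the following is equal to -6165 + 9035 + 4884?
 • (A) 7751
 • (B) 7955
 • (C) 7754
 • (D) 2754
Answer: C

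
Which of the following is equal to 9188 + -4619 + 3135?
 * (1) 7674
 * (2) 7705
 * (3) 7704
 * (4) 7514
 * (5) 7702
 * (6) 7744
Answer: 3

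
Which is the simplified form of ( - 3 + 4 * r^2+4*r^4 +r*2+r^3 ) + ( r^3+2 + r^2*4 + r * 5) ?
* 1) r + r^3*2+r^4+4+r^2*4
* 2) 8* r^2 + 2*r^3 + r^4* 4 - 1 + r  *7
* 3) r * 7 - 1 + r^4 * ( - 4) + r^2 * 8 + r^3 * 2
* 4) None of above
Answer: 2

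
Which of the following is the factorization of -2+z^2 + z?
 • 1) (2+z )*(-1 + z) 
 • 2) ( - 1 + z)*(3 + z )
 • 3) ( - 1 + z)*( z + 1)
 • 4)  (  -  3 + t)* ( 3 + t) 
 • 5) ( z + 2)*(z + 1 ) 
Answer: 1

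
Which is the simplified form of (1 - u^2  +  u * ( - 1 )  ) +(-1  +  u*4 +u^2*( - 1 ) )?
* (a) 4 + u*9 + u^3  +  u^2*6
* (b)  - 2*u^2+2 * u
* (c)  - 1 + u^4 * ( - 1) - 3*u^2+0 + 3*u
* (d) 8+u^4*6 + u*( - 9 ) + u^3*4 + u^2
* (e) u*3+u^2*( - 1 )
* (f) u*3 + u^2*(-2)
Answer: f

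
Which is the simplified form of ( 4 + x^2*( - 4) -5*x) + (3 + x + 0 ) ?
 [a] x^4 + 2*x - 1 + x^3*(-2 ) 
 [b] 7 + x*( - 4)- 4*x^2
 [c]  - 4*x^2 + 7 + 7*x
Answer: b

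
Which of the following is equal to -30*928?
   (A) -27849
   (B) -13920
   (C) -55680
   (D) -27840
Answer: D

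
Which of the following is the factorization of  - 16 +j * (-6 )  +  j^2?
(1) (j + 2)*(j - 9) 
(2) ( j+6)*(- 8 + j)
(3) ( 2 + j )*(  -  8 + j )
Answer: 3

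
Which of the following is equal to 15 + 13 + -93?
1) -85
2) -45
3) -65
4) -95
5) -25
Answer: 3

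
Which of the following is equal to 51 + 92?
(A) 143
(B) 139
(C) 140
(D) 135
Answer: A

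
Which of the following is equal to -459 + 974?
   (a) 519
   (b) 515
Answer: b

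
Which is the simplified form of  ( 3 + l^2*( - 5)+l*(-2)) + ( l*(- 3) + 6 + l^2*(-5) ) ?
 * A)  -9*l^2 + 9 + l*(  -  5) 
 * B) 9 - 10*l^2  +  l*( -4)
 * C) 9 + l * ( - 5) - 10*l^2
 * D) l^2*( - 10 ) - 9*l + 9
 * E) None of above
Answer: C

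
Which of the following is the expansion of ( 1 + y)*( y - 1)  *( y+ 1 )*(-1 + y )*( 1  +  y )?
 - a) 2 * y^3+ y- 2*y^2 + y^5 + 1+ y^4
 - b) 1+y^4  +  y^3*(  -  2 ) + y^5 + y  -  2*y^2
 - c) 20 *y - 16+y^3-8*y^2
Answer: b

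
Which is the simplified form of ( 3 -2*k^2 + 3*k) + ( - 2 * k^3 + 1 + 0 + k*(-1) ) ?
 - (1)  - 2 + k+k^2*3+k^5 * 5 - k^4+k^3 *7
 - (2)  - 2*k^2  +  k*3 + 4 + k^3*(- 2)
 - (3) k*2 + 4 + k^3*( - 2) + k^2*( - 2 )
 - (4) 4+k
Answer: 3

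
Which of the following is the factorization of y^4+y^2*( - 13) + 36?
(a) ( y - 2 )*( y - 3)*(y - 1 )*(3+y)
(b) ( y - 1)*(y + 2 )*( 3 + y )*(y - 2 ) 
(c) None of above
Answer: c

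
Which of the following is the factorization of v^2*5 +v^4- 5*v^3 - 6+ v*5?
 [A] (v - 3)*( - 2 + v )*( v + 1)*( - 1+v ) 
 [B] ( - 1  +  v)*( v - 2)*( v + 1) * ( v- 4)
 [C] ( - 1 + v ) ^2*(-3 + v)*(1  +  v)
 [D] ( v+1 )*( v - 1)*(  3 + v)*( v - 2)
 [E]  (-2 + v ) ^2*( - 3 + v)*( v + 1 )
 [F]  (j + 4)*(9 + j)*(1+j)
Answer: A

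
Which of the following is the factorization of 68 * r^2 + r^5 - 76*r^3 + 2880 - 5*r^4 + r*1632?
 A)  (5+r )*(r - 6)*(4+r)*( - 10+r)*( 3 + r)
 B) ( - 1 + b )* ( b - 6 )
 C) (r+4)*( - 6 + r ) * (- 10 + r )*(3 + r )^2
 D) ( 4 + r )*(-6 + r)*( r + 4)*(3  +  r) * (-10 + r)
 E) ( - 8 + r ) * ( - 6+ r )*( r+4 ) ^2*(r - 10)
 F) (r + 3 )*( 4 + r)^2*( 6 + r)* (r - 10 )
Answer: D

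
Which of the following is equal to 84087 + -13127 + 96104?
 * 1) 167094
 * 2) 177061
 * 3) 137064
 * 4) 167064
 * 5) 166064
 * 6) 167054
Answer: 4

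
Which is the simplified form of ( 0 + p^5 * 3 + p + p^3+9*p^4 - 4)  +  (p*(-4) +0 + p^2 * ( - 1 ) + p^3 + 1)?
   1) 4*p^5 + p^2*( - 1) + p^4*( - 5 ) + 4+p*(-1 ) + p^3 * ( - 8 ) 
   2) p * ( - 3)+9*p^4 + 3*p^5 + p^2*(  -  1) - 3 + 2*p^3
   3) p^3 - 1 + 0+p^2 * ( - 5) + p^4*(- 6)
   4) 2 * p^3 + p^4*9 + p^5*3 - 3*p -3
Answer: 2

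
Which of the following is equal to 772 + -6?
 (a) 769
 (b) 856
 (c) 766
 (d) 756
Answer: c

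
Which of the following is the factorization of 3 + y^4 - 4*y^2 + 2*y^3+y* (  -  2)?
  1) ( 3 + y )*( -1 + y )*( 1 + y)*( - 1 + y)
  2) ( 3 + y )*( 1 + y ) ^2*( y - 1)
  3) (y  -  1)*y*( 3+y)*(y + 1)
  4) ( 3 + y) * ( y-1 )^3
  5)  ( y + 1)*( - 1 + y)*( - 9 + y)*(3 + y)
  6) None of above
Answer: 1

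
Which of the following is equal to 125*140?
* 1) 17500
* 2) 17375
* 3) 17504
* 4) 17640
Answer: 1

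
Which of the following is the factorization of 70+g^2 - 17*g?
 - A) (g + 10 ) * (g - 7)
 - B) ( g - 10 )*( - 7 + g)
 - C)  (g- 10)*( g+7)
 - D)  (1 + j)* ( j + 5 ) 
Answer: B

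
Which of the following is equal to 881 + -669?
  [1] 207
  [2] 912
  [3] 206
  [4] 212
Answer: 4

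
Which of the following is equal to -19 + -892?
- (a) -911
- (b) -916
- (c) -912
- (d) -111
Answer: a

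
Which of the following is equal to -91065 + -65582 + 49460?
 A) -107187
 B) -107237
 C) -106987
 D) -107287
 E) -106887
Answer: A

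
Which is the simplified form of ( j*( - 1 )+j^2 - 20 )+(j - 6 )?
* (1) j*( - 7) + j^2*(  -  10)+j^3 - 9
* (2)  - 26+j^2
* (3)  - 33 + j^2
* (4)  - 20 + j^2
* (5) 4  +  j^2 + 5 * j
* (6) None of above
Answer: 2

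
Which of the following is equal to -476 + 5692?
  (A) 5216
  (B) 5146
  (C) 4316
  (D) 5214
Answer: A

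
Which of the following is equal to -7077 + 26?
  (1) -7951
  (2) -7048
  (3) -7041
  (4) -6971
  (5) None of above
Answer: 5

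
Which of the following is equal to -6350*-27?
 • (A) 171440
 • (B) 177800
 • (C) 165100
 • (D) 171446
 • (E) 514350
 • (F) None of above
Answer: F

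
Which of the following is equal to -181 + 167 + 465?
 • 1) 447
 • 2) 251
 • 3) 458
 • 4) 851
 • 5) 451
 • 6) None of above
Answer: 5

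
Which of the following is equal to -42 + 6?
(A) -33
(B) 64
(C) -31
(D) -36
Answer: D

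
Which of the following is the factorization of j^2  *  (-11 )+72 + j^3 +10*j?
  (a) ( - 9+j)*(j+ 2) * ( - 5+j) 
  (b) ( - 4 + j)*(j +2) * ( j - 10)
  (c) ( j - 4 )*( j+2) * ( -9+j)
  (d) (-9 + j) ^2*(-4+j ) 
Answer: c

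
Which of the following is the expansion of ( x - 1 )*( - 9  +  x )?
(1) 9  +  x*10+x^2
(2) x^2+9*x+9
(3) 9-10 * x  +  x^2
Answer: 3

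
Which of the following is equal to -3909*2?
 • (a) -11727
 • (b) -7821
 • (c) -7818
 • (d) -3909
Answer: c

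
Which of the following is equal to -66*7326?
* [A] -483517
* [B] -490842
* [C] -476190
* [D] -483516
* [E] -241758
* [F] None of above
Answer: D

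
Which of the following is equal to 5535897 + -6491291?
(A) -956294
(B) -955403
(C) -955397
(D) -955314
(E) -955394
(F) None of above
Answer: E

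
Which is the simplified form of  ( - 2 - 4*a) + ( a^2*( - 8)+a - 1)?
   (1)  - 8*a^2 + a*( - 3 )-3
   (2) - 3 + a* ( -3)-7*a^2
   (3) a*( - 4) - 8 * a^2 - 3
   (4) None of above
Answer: 1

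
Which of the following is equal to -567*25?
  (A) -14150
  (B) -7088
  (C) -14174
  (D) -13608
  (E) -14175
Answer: E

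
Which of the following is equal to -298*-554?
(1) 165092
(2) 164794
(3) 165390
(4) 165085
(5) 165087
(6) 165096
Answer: 1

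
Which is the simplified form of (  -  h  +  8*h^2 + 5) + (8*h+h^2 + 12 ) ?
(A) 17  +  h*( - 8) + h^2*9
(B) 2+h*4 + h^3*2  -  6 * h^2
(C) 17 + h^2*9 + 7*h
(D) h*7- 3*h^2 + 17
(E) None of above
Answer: C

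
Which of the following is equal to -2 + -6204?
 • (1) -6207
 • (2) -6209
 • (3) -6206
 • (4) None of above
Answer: 3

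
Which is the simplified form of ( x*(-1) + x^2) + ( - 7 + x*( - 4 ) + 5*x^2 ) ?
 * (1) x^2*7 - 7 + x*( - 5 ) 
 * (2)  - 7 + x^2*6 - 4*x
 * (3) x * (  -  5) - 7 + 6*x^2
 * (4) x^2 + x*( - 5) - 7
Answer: 3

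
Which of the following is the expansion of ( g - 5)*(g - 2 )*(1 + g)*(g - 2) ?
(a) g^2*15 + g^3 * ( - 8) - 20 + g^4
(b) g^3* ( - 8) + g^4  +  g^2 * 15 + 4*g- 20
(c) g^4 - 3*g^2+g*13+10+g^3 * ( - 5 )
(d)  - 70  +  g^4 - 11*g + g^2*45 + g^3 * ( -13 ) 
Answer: b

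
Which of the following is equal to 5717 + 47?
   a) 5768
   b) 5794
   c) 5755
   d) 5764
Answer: d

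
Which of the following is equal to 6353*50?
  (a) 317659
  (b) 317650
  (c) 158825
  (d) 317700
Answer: b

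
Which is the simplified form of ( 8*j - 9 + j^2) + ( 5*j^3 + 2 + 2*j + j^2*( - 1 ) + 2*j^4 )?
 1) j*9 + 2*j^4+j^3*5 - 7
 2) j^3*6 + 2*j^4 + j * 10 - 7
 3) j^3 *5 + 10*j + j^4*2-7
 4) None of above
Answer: 3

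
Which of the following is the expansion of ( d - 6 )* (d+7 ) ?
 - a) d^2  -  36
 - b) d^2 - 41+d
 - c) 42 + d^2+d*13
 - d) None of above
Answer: d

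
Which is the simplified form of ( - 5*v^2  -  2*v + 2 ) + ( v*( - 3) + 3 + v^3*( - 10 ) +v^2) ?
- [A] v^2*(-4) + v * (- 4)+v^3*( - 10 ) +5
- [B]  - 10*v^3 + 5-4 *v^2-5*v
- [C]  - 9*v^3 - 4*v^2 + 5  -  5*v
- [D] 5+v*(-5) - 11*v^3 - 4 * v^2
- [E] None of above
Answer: B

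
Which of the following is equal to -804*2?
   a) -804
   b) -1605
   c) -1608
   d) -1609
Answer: c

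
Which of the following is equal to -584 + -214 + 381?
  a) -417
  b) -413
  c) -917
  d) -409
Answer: a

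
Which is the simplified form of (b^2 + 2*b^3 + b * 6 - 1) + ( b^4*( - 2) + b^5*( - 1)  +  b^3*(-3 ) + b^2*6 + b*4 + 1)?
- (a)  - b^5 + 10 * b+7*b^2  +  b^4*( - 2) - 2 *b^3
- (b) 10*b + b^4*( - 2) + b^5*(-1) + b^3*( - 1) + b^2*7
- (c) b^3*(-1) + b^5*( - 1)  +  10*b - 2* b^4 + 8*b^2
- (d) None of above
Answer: b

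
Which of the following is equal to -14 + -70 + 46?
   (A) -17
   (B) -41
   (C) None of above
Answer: C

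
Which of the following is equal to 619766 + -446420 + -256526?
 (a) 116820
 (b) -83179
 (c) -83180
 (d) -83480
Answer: c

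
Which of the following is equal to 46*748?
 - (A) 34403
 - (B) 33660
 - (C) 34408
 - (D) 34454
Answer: C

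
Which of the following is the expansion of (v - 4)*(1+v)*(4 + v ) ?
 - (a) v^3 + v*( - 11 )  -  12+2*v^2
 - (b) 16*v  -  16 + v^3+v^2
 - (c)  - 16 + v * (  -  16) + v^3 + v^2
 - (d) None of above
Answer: c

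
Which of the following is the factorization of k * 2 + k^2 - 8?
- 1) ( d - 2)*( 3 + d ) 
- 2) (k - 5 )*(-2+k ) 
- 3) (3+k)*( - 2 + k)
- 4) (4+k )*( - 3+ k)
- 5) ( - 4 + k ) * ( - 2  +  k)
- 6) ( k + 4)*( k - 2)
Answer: 6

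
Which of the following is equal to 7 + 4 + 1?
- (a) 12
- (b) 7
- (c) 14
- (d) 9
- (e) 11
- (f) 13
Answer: a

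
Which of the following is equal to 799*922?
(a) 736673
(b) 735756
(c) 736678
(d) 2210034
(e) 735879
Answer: c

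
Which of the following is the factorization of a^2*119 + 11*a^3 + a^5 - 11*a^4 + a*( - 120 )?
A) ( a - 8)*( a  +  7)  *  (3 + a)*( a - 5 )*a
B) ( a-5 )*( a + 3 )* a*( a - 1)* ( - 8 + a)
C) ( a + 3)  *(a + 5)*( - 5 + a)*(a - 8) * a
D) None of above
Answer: B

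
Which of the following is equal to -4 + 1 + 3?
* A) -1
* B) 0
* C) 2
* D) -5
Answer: B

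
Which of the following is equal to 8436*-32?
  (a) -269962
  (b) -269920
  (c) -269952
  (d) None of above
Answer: c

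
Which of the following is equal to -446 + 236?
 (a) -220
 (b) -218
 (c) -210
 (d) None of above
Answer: c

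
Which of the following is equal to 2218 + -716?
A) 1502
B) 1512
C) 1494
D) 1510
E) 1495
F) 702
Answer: A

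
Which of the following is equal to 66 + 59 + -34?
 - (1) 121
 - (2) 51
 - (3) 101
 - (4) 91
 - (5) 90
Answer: 4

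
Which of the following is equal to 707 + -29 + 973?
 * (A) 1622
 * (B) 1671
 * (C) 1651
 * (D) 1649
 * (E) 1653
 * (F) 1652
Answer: C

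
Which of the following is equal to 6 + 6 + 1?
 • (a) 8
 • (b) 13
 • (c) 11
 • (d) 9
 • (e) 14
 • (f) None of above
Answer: b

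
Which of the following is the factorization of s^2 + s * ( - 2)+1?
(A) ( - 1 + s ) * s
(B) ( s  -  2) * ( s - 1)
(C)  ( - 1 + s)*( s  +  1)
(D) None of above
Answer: D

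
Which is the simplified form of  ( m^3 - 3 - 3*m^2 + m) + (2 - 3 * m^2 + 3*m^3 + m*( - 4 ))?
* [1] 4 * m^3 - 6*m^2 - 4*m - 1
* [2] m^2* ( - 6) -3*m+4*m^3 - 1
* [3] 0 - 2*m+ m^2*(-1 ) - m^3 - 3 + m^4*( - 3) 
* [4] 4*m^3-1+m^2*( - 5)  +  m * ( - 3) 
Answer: 2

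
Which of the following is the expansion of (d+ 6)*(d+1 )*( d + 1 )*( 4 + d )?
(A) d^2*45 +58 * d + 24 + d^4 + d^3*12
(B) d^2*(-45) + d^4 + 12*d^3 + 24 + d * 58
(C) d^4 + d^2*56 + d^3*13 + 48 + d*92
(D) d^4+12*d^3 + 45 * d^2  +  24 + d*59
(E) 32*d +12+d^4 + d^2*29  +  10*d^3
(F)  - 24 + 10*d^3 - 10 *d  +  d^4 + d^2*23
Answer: A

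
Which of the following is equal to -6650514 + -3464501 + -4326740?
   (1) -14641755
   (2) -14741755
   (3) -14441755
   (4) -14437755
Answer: 3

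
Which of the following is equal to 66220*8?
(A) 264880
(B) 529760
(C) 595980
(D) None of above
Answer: B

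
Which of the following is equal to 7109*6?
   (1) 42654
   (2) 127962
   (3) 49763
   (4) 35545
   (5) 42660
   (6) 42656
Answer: 1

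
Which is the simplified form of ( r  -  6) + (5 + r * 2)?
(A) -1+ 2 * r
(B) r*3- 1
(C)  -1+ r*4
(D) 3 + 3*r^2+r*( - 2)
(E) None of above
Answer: B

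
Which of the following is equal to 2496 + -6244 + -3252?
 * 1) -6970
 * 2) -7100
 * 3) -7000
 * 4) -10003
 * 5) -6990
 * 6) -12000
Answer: 3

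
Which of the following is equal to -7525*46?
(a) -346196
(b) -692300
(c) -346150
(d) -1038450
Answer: c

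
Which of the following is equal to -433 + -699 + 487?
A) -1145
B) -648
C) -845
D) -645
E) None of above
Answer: D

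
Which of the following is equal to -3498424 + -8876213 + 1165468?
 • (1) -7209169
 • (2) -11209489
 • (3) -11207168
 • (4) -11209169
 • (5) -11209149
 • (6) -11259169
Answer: 4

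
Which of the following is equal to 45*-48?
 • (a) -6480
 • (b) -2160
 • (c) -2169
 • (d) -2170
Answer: b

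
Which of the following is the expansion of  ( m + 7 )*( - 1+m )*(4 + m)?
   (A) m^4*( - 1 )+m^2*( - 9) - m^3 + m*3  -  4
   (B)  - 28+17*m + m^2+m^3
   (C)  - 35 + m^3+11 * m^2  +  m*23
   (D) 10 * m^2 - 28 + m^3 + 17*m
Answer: D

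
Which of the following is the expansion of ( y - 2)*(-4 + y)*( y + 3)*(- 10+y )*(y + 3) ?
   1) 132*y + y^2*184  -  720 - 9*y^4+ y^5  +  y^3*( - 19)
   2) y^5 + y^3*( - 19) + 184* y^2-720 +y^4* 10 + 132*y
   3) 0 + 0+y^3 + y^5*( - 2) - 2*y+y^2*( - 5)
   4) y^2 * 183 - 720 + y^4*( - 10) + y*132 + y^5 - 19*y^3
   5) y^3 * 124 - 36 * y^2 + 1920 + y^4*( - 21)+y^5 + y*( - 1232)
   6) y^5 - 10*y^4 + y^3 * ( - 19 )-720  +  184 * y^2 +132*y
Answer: 6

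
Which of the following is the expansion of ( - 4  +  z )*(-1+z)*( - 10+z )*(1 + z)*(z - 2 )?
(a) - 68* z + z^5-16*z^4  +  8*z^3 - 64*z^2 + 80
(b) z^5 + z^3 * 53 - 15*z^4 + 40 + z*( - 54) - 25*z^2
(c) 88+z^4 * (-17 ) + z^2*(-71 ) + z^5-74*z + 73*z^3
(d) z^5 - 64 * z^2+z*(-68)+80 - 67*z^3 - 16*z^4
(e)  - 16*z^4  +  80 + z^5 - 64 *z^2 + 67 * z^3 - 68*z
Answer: e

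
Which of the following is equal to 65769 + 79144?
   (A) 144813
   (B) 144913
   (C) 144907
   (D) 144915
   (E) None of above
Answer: B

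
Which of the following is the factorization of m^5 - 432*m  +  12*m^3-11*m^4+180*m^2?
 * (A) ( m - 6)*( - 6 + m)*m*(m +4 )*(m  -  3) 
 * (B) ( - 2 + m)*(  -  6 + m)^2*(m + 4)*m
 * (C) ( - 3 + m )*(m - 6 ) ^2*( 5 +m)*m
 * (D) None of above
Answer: A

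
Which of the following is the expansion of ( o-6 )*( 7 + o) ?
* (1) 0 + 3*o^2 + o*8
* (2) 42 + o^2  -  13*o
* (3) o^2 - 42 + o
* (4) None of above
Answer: 3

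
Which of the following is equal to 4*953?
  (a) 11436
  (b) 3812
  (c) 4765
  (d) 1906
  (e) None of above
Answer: b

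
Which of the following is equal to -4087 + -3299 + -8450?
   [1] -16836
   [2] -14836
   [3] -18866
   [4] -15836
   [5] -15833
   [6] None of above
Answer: 4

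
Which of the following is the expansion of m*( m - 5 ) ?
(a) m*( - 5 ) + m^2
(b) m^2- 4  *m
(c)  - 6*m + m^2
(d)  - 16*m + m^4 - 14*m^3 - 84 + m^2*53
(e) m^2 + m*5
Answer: a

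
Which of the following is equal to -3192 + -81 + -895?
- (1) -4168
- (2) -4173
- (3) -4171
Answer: 1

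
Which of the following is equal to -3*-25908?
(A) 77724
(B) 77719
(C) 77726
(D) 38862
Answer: A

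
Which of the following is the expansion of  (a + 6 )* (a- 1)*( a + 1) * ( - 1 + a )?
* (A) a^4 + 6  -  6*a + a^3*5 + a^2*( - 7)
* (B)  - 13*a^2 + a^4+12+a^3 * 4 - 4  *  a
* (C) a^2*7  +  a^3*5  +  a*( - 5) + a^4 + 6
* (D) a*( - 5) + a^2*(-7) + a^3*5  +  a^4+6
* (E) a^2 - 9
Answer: D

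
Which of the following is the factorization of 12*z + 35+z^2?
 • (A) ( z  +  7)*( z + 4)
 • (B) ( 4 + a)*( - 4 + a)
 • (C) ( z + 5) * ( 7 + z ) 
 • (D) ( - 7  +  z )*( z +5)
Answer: C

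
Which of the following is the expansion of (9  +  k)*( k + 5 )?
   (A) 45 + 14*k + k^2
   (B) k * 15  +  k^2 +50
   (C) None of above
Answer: A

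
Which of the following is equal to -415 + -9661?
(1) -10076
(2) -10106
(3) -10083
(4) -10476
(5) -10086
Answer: 1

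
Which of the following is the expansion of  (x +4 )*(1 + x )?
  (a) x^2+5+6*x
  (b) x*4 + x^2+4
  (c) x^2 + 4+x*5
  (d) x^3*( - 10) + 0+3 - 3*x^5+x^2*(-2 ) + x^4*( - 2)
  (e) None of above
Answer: c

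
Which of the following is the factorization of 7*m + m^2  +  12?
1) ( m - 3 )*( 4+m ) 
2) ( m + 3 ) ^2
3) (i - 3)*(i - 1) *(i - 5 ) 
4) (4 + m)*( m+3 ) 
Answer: 4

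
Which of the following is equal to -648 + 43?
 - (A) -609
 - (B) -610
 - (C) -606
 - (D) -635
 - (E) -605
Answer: E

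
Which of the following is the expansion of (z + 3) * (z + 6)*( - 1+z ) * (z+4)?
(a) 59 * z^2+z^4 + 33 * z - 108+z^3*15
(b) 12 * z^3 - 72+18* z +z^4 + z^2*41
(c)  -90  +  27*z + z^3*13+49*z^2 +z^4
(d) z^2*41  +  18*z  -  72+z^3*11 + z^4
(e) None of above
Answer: b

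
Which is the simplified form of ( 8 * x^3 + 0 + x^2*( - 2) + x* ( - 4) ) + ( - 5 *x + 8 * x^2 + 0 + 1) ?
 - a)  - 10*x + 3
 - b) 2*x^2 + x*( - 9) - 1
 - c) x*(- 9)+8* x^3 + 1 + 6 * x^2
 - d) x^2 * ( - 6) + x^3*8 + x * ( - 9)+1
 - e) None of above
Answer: c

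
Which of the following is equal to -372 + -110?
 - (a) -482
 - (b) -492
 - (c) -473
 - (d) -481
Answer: a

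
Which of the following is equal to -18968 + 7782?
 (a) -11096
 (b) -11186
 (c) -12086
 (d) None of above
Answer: b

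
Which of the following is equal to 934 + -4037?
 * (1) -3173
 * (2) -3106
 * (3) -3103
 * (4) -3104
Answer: 3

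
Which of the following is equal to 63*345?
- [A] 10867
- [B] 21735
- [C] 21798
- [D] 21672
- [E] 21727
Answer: B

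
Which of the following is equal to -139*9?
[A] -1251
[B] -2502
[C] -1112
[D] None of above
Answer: A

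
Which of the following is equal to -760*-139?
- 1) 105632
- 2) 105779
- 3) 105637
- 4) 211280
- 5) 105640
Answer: 5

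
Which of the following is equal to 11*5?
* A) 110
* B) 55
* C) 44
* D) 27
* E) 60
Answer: B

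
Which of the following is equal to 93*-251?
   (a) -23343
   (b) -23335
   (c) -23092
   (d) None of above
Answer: a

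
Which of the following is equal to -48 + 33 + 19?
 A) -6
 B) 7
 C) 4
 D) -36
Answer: C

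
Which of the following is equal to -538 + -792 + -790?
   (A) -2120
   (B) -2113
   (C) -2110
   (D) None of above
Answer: A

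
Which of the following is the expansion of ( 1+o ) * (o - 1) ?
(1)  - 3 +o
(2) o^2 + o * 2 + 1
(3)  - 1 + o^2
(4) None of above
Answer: 3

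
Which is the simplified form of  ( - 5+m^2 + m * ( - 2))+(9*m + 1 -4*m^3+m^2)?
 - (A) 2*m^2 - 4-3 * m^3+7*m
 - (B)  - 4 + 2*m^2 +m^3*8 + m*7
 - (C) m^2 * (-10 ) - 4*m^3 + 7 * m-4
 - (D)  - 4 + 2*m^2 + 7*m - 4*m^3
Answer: D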